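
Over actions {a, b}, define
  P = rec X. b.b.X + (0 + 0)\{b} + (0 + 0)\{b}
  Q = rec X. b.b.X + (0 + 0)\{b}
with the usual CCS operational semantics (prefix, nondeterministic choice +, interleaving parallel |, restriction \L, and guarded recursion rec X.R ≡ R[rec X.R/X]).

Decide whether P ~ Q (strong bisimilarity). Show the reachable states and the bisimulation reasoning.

P's transition system — 2 states:
  u0 = rec X. b.b.X + (0 + 0)\{b} + (0 + 0)\{b} ⊢ -b-> u1
  u1 = b.(rec X. b.b.X + (0 + 0)\{b} + (0 + 0)\{b}) ⊢ -b-> u0
Q's transition system — 2 states:
  v0 = rec X. b.b.X + (0 + 0)\{b} ⊢ -b-> v1
  v1 = b.(rec X. b.b.X + (0 + 0)\{b}) ⊢ -b-> v0
Partition-refinement fixed point:
  B0 = {u0, u1, v0, v1}
u0 ∈ B0, v0 ∈ B0 → same block

P ~ Q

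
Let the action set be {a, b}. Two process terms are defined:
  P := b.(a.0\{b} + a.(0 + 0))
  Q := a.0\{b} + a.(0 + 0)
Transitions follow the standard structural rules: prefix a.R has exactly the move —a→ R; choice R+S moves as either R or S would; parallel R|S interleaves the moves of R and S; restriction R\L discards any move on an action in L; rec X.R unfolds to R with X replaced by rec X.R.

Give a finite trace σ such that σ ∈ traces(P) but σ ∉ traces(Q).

b

LTS(P): 4 reachable states
  u0 = b.(a.0\{b} + a.(0 + 0)) ⊢ —b→ u1
  u1 = a.0\{b} + a.(0 + 0) ⊢ —a→ u2, —a→ u3
  u2 = 0 + 0 ⊢ ·
  u3 = 0\{b} ⊢ ·
LTS(Q): 3 reachable states
  v0 = a.0\{b} + a.(0 + 0) ⊢ —a→ v1, —a→ v2
  v1 = 0 + 0 ⊢ ·
  v2 = 0\{b} ⊢ ·
Executing b from P (initial set {u0}):
  after b @ step 1: {u1}
  P completes σ.
Executing b from Q (initial set {v0}):
  after b @ step 1: ∅ (Q stuck)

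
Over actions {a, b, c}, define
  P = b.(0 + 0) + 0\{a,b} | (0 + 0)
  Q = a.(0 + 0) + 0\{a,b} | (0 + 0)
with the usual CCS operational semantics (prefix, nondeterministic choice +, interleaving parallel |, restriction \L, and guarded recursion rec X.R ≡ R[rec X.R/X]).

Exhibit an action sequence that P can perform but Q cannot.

b

Reachable graph of P (2 states):
  p0 = b.(0 + 0) + 0\{a,b} | (0 + 0) has moves ··b··> p1
  p1 = 0 + 0 has moves deadlocked
Reachable graph of Q (2 states):
  q0 = a.(0 + 0) + 0\{a,b} | (0 + 0) has moves ··a··> q1
  q1 = 0 + 0 has moves deadlocked
Executing b from P (initial set {p0}):
  step 1 (b): {p1}
  P completes σ.
Executing b from Q (initial set {q0}):
  step 1 (b): no successor for Q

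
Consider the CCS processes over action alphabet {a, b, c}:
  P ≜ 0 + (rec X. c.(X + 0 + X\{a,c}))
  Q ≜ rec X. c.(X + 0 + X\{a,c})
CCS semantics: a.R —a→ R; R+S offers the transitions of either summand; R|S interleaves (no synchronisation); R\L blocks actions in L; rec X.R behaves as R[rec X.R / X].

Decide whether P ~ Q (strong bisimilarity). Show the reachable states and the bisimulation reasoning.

Reachable graph of P (2 states):
  u0 = 0 + (rec X. c.(X + 0 + X\{a,c})) → --c--▸ u1
  u1 = (rec X. c.(X + 0 + X\{a,c})) + 0 + (rec X. c.(X + 0 + X\{a,c}))\{a,c} → --c--▸ u1
Reachable graph of Q (2 states):
  v0 = rec X. c.(X + 0 + X\{a,c}) → --c--▸ v1
  v1 = (rec X. c.(X + 0 + X\{a,c})) + 0 + (rec X. c.(X + 0 + X\{a,c}))\{a,c} → --c--▸ v1
Partition-refinement fixed point:
  B0 = {u0, u1, v0, v1}
u0 ∈ B0, v0 ∈ B0 → same block

P ~ Q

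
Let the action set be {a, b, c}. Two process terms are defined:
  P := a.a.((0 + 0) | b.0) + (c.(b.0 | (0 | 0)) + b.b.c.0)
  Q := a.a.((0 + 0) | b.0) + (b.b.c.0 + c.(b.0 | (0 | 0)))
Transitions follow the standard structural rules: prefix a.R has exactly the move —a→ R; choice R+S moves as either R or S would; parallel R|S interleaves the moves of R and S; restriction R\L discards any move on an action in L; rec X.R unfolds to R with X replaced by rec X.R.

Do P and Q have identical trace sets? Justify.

Reachable graph of P (9 states):
  u0 = a.a.((0 + 0) | b.0) + (c.(b.0 | (0 | 0)) + b.b.c.0) ⊢ -a-> u1, -b-> u2, -c-> u3
  u1 = a.((0 + 0) | b.0) ⊢ -a-> u4
  u2 = b.c.0 ⊢ -b-> u5
  u3 = b.0 | (0 | 0) ⊢ -b-> u6
  u4 = (0 + 0) | b.0 ⊢ -b-> u7
  u5 = c.0 ⊢ -c-> u8
  u6 = 0 | (0 | 0) ⊢ stopped
  u7 = (0 + 0) | 0 ⊢ stopped
  u8 = 0 ⊢ stopped
Reachable graph of Q (9 states):
  v0 = a.a.((0 + 0) | b.0) + (b.b.c.0 + c.(b.0 | (0 | 0))) ⊢ -a-> v1, -b-> v2, -c-> v3
  v1 = a.((0 + 0) | b.0) ⊢ -a-> v4
  v2 = b.c.0 ⊢ -b-> v5
  v3 = b.0 | (0 | 0) ⊢ -b-> v6
  v4 = (0 + 0) | b.0 ⊢ -b-> v7
  v5 = c.0 ⊢ -c-> v8
  v6 = 0 | (0 | 0) ⊢ stopped
  v7 = (0 + 0) | 0 ⊢ stopped
  v8 = 0 ⊢ stopped
Coarsest stable partition (strong bisimilarity classes):
  B0 = {u0, v0}
  B1 = {u2, v2}
  B2 = {u5, v5}
  B3 = {u6, u7, u8, v6, v7, v8}
  B4 = {u1, v1}
  B5 = {u3, u4, v3, v4}
u0 ∈ B0, v0 ∈ B0 → same block
Bisimilar ⇒ trace-equivalent.

YES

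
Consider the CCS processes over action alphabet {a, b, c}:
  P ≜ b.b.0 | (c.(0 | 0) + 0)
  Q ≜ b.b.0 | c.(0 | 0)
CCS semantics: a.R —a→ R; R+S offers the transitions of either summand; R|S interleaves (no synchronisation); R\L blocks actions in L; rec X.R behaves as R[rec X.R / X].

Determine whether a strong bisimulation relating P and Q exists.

Reachable graph of P (6 states):
  u0 = b.b.0 | (c.(0 | 0) + 0) → --b--▸ u1, --c--▸ u2
  u1 = b.0 | (c.(0 | 0) + 0) → --b--▸ u3, --c--▸ u4
  u2 = b.b.0 | (0 | 0) → --b--▸ u4
  u3 = 0 | (c.(0 | 0) + 0) → --c--▸ u5
  u4 = b.0 | (0 | 0) → --b--▸ u5
  u5 = 0 | (0 | 0) → ∅
Reachable graph of Q (6 states):
  v0 = b.b.0 | c.(0 | 0) → --b--▸ v1, --c--▸ v2
  v1 = b.0 | c.(0 | 0) → --b--▸ v3, --c--▸ v4
  v2 = b.b.0 | (0 | 0) → --b--▸ v4
  v3 = 0 | c.(0 | 0) → --c--▸ v5
  v4 = b.0 | (0 | 0) → --b--▸ v5
  v5 = 0 | (0 | 0) → ∅
Bisimilarity quotient blocks:
  B0 = {u0, v0}
  B1 = {u1, v1}
  B2 = {u4, v4}
  B3 = {u5, v5}
  B4 = {u3, v3}
  B5 = {u2, v2}
u0 ∈ B0, v0 ∈ B0 → same block

bisimilar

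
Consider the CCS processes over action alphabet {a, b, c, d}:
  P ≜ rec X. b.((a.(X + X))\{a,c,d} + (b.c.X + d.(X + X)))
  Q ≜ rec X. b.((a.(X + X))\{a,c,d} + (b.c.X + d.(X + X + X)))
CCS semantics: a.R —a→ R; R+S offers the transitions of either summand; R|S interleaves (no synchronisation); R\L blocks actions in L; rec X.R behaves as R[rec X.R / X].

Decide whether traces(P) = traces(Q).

LTS(P): 4 reachable states
  u0 = rec X. b.((a.(X + X))\{a,c,d} + (b.c.X + d.(X + X))) → --b--▸ u1
  u1 = (a.((rec X. b.((a.(X + X))\{a,c,d} + (b.c.X + d.(X + X)))) + (rec X. b.((a.(X + X))\{a,c,d} + (b.c.X + d.(X + X))))))\{a,c,d} + (b.c.(rec X. b.((a.(X + X))\{a,c,d} + (b.c.X + d.(X + X)))) + d.((rec X. b.((a.(X + X))\{a,c,d} + (b.c.X + d.(X + X)))) + (rec X. b.((a.(X + X))\{a,c,d} + (b.c.X + d.(X + X)))))) → --b--▸ u2, --d--▸ u3
  u2 = c.(rec X. b.((a.(X + X))\{a,c,d} + (b.c.X + d.(X + X)))) → --c--▸ u0
  u3 = (rec X. b.((a.(X + X))\{a,c,d} + (b.c.X + d.(X + X)))) + (rec X. b.((a.(X + X))\{a,c,d} + (b.c.X + d.(X + X)))) → --b--▸ u1
LTS(Q): 4 reachable states
  v0 = rec X. b.((a.(X + X))\{a,c,d} + (b.c.X + d.(X + X + X))) → --b--▸ v1
  v1 = (a.((rec X. b.((a.(X + X))\{a,c,d} + (b.c.X + d.(X + X + X)))) + (rec X. b.((a.(X + X))\{a,c,d} + (b.c.X + d.(X + X + X))))))\{a,c,d} + (b.c.(rec X. b.((a.(X + X))\{a,c,d} + (b.c.X + d.(X + X + X)))) + d.((rec X. b.((a.(X + X))\{a,c,d} + (b.c.X + d.(X + X + X)))) + (rec X. b.((a.(X + X))\{a,c,d} + (b.c.X + d.(X + X + X)))) + (rec X. b.((a.(X + X))\{a,c,d} + (b.c.X + d.(X + X + X)))))) → --b--▸ v2, --d--▸ v3
  v2 = c.(rec X. b.((a.(X + X))\{a,c,d} + (b.c.X + d.(X + X + X)))) → --c--▸ v0
  v3 = (rec X. b.((a.(X + X))\{a,c,d} + (b.c.X + d.(X + X + X)))) + (rec X. b.((a.(X + X))\{a,c,d} + (b.c.X + d.(X + X + X)))) + (rec X. b.((a.(X + X))\{a,c,d} + (b.c.X + d.(X + X + X)))) → --b--▸ v1
Bisimilarity quotient blocks:
  B0 = {u0, u3, v0, v3}
  B1 = {u1, v1}
  B2 = {u2, v2}
u0 ∈ B0, v0 ∈ B0 → same block
Bisimilar ⇒ trace-equivalent.

traces(P) = traces(Q)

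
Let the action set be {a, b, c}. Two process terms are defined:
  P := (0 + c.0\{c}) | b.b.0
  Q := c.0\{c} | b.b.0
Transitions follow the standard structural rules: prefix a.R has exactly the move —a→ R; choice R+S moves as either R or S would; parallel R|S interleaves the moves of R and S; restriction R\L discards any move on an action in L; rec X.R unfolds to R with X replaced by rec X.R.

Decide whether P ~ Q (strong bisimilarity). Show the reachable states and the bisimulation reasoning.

LTS(P): 6 reachable states
  m0 = (0 + c.0\{c}) | b.b.0 :: -b-> m1, -c-> m2
  m1 = (0 + c.0\{c}) | b.0 :: -b-> m3, -c-> m4
  m2 = 0\{c} | b.b.0 :: -b-> m4
  m3 = (0 + c.0\{c}) | 0 :: -c-> m5
  m4 = 0\{c} | b.0 :: -b-> m5
  m5 = 0\{c} | 0 :: ∅
LTS(Q): 6 reachable states
  n0 = c.0\{c} | b.b.0 :: -b-> n1, -c-> n2
  n1 = c.0\{c} | b.0 :: -b-> n3, -c-> n4
  n2 = 0\{c} | b.b.0 :: -b-> n4
  n3 = c.0\{c} | 0 :: -c-> n5
  n4 = 0\{c} | b.0 :: -b-> n5
  n5 = 0\{c} | 0 :: ∅
Partition-refinement fixed point:
  B0 = {m0, n0}
  B1 = {m2, n2}
  B2 = {m4, n4}
  B3 = {m5, n5}
  B4 = {m1, n1}
  B5 = {m3, n3}
m0 ∈ B0, n0 ∈ B0 → same block

YES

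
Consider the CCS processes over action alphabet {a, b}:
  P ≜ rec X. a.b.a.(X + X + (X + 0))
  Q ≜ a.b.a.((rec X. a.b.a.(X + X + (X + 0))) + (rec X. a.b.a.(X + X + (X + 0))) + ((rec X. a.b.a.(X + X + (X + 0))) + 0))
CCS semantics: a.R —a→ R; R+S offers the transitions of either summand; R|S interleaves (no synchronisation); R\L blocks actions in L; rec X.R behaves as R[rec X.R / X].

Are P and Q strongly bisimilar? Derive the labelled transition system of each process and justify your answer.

bisimilar

Reachable graph of P (4 states):
  p0 = rec X. a.b.a.(X + X + (X + 0)) → --a--▸ p1
  p1 = b.a.((rec X. a.b.a.(X + X + (X + 0))) + (rec X. a.b.a.(X + X + (X + 0))) + ((rec X. a.b.a.(X + X + (X + 0))) + 0)) → --b--▸ p2
  p2 = a.((rec X. a.b.a.(X + X + (X + 0))) + (rec X. a.b.a.(X + X + (X + 0))) + ((rec X. a.b.a.(X + X + (X + 0))) + 0)) → --a--▸ p3
  p3 = (rec X. a.b.a.(X + X + (X + 0))) + (rec X. a.b.a.(X + X + (X + 0))) + ((rec X. a.b.a.(X + X + (X + 0))) + 0) → --a--▸ p1
Reachable graph of Q (4 states):
  q0 = a.b.a.((rec X. a.b.a.(X + X + (X + 0))) + (rec X. a.b.a.(X + X + (X + 0))) + ((rec X. a.b.a.(X + X + (X + 0))) + 0)) → --a--▸ q1
  q1 = b.a.((rec X. a.b.a.(X + X + (X + 0))) + (rec X. a.b.a.(X + X + (X + 0))) + ((rec X. a.b.a.(X + X + (X + 0))) + 0)) → --b--▸ q2
  q2 = a.((rec X. a.b.a.(X + X + (X + 0))) + (rec X. a.b.a.(X + X + (X + 0))) + ((rec X. a.b.a.(X + X + (X + 0))) + 0)) → --a--▸ q3
  q3 = (rec X. a.b.a.(X + X + (X + 0))) + (rec X. a.b.a.(X + X + (X + 0))) + ((rec X. a.b.a.(X + X + (X + 0))) + 0) → --a--▸ q1
Bisimilarity quotient blocks:
  B0 = {p0, p3, q0, q3}
  B1 = {p1, q1}
  B2 = {p2, q2}
p0 ∈ B0, q0 ∈ B0 → same block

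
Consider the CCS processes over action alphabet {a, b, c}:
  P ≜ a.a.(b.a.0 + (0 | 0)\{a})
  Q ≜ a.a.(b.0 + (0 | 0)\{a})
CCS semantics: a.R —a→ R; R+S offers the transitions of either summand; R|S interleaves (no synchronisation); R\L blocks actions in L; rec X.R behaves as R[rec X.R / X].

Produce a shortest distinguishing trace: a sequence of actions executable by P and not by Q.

P's transition system — 5 states:
  m0 = a.a.(b.a.0 + (0 | 0)\{a}) has moves -a-> m1
  m1 = a.(b.a.0 + (0 | 0)\{a}) has moves -a-> m2
  m2 = b.a.0 + (0 | 0)\{a} has moves -b-> m3
  m3 = a.0 has moves -a-> m4
  m4 = 0 has moves deadlocked
Q's transition system — 4 states:
  n0 = a.a.(b.0 + (0 | 0)\{a}) has moves -a-> n1
  n1 = a.(b.0 + (0 | 0)\{a}) has moves -a-> n2
  n2 = b.0 + (0 | 0)\{a} has moves -b-> n3
  n3 = 0 has moves deadlocked
Executing aaba from P (initial set {m0}):
  step 1 (a): {m1}
  step 2 (a): {m2}
  step 3 (b): {m3}
  step 4 (a): {m4}
  — P admits the full trace.
Executing aaba from Q (initial set {n0}):
  step 1 (a): {n1}
  step 2 (a): {n2}
  step 3 (b): {n3}
  step 4 (a): no successor for Q

aaba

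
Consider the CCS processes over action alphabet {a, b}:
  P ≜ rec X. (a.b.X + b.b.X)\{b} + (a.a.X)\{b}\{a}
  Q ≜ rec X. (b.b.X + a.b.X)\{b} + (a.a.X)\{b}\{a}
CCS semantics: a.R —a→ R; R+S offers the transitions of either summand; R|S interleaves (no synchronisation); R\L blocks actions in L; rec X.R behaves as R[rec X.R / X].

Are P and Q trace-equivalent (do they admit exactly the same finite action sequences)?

Reachable graph of P (2 states):
  p0 = rec X. (a.b.X + b.b.X)\{b} + (a.a.X)\{b}\{a} | ··a··> p1
  p1 = (b.(rec X. (a.b.X + b.b.X)\{b} + (a.a.X)\{b}\{a}))\{b} | ∅
Reachable graph of Q (2 states):
  q0 = rec X. (b.b.X + a.b.X)\{b} + (a.a.X)\{b}\{a} | ··a··> q1
  q1 = (b.(rec X. (b.b.X + a.b.X)\{b} + (a.a.X)\{b}\{a}))\{b} | ∅
Bisimilarity quotient blocks:
  B0 = {p0, q0}
  B1 = {p1, q1}
p0 ∈ B0, q0 ∈ B0 → same block
Bisimilar ⇒ trace-equivalent.

trace-equivalent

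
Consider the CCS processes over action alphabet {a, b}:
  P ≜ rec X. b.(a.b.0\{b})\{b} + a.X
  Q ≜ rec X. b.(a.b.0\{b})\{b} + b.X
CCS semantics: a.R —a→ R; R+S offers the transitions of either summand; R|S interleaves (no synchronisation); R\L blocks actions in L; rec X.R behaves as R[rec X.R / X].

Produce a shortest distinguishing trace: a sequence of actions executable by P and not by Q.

a

P's transition system — 3 states:
  m0 = rec X. b.(a.b.0\{b})\{b} + a.X has moves =a=> m0, =b=> m1
  m1 = (a.b.0\{b})\{b} has moves =a=> m2
  m2 = (b.0\{b})\{b} has moves (no moves)
Q's transition system — 3 states:
  n0 = rec X. b.(a.b.0\{b})\{b} + b.X has moves =b=> n0, =b=> n1
  n1 = (a.b.0\{b})\{b} has moves =a=> n2
  n2 = (b.0\{b})\{b} has moves (no moves)
Executing a from P (initial set {m0}):
  after a @ step 1: {m0}
  ✓ P
Executing a from Q (initial set {n0}):
  after a @ step 1: no successor for Q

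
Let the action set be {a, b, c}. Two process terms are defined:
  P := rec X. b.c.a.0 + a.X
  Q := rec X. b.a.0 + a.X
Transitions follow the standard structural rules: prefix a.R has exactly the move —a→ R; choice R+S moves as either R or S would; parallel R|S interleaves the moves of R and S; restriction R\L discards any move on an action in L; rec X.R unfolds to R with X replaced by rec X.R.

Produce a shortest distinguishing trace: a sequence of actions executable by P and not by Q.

bc

Reachable graph of P (4 states):
  m0 = rec X. b.c.a.0 + a.X ⊢ —a→ m0, —b→ m1
  m1 = c.a.0 ⊢ —c→ m2
  m2 = a.0 ⊢ —a→ m3
  m3 = 0 ⊢ stopped
Reachable graph of Q (3 states):
  n0 = rec X. b.a.0 + a.X ⊢ —a→ n0, —b→ n1
  n1 = a.0 ⊢ —a→ n2
  n2 = 0 ⊢ stopped
Executing bc from P (initial set {m0}):
  after b @ step 1: {m1}
  after c @ step 2: {m2}
  P completes σ.
Executing bc from Q (initial set {n0}):
  after b @ step 1: {n1}
  after c @ step 2: ∅  — Q cannot continue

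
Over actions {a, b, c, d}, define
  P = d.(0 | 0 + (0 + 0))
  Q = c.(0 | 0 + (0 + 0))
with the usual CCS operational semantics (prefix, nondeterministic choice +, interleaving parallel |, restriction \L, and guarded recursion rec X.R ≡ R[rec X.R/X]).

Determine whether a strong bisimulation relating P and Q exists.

P ≁ Q

Reachable graph of P (2 states):
  p0 = d.(0 | 0 + (0 + 0)) has moves —d→ p1
  p1 = 0 | 0 + (0 + 0) has moves ·
Reachable graph of Q (2 states):
  q0 = c.(0 | 0 + (0 + 0)) has moves —c→ q1
  q1 = 0 | 0 + (0 + 0) has moves ·
Coarsest stable partition (strong bisimilarity classes):
  B0 = {p0}
  B1 = {p1, q1}
  B2 = {q0}
p0 ∈ B0, q0 ∈ B2 → different blocks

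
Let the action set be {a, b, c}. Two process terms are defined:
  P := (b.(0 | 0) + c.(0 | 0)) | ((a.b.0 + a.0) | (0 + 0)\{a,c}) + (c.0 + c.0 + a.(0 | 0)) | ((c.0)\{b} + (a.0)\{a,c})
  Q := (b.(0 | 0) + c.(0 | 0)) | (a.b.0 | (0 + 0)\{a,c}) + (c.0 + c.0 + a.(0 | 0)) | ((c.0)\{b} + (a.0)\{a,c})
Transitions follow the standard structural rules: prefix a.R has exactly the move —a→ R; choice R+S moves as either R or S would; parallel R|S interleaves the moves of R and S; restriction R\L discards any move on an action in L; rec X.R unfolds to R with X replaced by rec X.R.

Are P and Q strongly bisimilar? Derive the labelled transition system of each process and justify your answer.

NO

Reachable graph of P (11 states):
  p0 = (b.(0 | 0) + c.(0 | 0)) | ((a.b.0 + a.0) | (0 + 0)\{a,c}) + (c.0 + c.0 + a.(0 | 0)) | ((c.0)\{b} + (a.0)\{a,c}) → --a--▸ p1, --a--▸ p2, --a--▸ p3, --b--▸ p4, --c--▸ p4, --c--▸ p5, --c--▸ p6
  p1 = (b.(0 | 0) + c.(0 | 0)) | (0 | (0 + 0)\{a,c}) → --b--▸ p7, --c--▸ p7
  p2 = (b.(0 | 0) + c.(0 | 0)) | (b.0 | (0 + 0)\{a,c}) → --b--▸ p1, --b--▸ p8, --c--▸ p8
  p3 = 0 | 0 | ((c.0)\{b} + (a.0)\{a,c}) → --c--▸ p9
  p4 = 0 | 0 | ((a.b.0 + a.0) | (0 + 0)\{a,c}) → --a--▸ p7, --a--▸ p8
  p5 = (c.0 + c.0 + a.(0 | 0)) | 0\{b} → --a--▸ p9, --c--▸ p10
  p6 = 0 | ((c.0)\{b} + (a.0)\{a,c}) → --c--▸ p10
  p7 = 0 | 0 | (0 | (0 + 0)\{a,c}) → ∅
  p8 = 0 | 0 | (b.0 | (0 + 0)\{a,c}) → --b--▸ p7
  p9 = 0 | 0 | 0\{b} → ∅
  p10 = 0 | 0\{b} → ∅
Reachable graph of Q (11 states):
  q0 = (b.(0 | 0) + c.(0 | 0)) | (a.b.0 | (0 + 0)\{a,c}) + (c.0 + c.0 + a.(0 | 0)) | ((c.0)\{b} + (a.0)\{a,c}) → --a--▸ q1, --a--▸ q2, --b--▸ q3, --c--▸ q3, --c--▸ q4, --c--▸ q5
  q1 = (b.(0 | 0) + c.(0 | 0)) | (b.0 | (0 + 0)\{a,c}) → --b--▸ q6, --b--▸ q7, --c--▸ q7
  q2 = 0 | 0 | ((c.0)\{b} + (a.0)\{a,c}) → --c--▸ q8
  q3 = 0 | 0 | (a.b.0 | (0 + 0)\{a,c}) → --a--▸ q7
  q4 = (c.0 + c.0 + a.(0 | 0)) | 0\{b} → --a--▸ q8, --c--▸ q9
  q5 = 0 | ((c.0)\{b} + (a.0)\{a,c}) → --c--▸ q9
  q6 = (b.(0 | 0) + c.(0 | 0)) | (0 | (0 + 0)\{a,c}) → --b--▸ q10, --c--▸ q10
  q7 = 0 | 0 | (b.0 | (0 + 0)\{a,c}) → --b--▸ q10
  q8 = 0 | 0 | 0\{b} → ∅
  q9 = 0 | 0\{b} → ∅
  q10 = 0 | 0 | (0 | (0 + 0)\{a,c}) → ∅
Coarsest stable partition (strong bisimilarity classes):
  B0 = {p0}
  B1 = {p4}
  B2 = {p10, p7, p9, q10, q8, q9}
  B3 = {p8, q7}
  B4 = {p1, q6}
  B5 = {p5, q4}
  B6 = {p3, p6, q2, q5}
  B7 = {p2, q1}
  B8 = {q0}
  B9 = {q3}
p0 ∈ B0, q0 ∈ B8 → different blocks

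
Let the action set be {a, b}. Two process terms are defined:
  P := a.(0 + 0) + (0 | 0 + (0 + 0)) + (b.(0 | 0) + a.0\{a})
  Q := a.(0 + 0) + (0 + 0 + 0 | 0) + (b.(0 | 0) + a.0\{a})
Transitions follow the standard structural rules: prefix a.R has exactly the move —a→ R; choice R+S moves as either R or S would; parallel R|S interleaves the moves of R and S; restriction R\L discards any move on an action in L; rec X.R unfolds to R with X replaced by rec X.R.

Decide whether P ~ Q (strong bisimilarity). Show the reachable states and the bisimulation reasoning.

P ~ Q

LTS(P): 4 reachable states
  m0 = a.(0 + 0) + (0 | 0 + (0 + 0)) + (b.(0 | 0) + a.0\{a}) :: --a--▸ m1, --a--▸ m2, --b--▸ m3
  m1 = 0 + 0 :: ·
  m2 = 0\{a} :: ·
  m3 = 0 | 0 :: ·
LTS(Q): 4 reachable states
  n0 = a.(0 + 0) + (0 + 0 + 0 | 0) + (b.(0 | 0) + a.0\{a}) :: --a--▸ n1, --a--▸ n2, --b--▸ n3
  n1 = 0 + 0 :: ·
  n2 = 0\{a} :: ·
  n3 = 0 | 0 :: ·
Bisimilarity quotient blocks:
  B0 = {m0, n0}
  B1 = {m1, m2, m3, n1, n2, n3}
m0 ∈ B0, n0 ∈ B0 → same block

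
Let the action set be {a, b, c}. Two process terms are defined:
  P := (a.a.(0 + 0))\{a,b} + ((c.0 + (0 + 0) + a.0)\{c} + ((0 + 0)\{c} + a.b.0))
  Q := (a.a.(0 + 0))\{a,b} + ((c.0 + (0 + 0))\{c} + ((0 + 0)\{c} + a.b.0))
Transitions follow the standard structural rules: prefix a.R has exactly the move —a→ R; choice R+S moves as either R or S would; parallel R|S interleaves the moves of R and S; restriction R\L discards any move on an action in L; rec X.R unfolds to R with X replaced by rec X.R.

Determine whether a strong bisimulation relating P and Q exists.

LTS(P): 4 reachable states
  u0 = (a.a.(0 + 0))\{a,b} + ((c.0 + (0 + 0) + a.0)\{c} + ((0 + 0)\{c} + a.b.0)) ⊢ --a--▸ u1, --a--▸ u2
  u1 = 0\{c} ⊢ stopped
  u2 = b.0 ⊢ --b--▸ u3
  u3 = 0 ⊢ stopped
LTS(Q): 3 reachable states
  v0 = (a.a.(0 + 0))\{a,b} + ((c.0 + (0 + 0))\{c} + ((0 + 0)\{c} + a.b.0)) ⊢ --a--▸ v1
  v1 = b.0 ⊢ --b--▸ v2
  v2 = 0 ⊢ stopped
Partition-refinement fixed point:
  B0 = {u0}
  B1 = {u2, v1}
  B2 = {u1, u3, v2}
  B3 = {v0}
u0 ∈ B0, v0 ∈ B3 → different blocks

P ≁ Q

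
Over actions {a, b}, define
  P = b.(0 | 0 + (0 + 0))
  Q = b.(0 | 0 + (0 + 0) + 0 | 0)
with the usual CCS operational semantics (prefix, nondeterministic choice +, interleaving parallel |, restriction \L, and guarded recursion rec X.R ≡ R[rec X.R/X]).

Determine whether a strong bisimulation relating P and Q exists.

bisimilar

LTS(P): 2 reachable states
  p0 = b.(0 | 0 + (0 + 0)) :: ··b··> p1
  p1 = 0 | 0 + (0 + 0) :: deadlocked
LTS(Q): 2 reachable states
  q0 = b.(0 | 0 + (0 + 0) + 0 | 0) :: ··b··> q1
  q1 = 0 | 0 + (0 + 0) + 0 | 0 :: deadlocked
Bisimilarity quotient blocks:
  B0 = {p0, q0}
  B1 = {p1, q1}
p0 ∈ B0, q0 ∈ B0 → same block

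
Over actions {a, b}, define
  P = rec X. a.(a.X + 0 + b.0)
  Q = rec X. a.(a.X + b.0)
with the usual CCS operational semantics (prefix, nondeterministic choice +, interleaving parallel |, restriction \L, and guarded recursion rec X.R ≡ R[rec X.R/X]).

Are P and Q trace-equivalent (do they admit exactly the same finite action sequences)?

Reachable graph of P (3 states):
  u0 = rec X. a.(a.X + 0 + b.0) ⊢ =a=> u1
  u1 = a.(rec X. a.(a.X + 0 + b.0)) + 0 + b.0 ⊢ =a=> u0, =b=> u2
  u2 = 0 ⊢ deadlocked
Reachable graph of Q (3 states):
  v0 = rec X. a.(a.X + b.0) ⊢ =a=> v1
  v1 = a.(rec X. a.(a.X + b.0)) + b.0 ⊢ =a=> v0, =b=> v2
  v2 = 0 ⊢ deadlocked
Coarsest stable partition (strong bisimilarity classes):
  B0 = {u0, v0}
  B1 = {u1, v1}
  B2 = {u2, v2}
u0 ∈ B0, v0 ∈ B0 → same block
Bisimilar ⇒ trace-equivalent.

YES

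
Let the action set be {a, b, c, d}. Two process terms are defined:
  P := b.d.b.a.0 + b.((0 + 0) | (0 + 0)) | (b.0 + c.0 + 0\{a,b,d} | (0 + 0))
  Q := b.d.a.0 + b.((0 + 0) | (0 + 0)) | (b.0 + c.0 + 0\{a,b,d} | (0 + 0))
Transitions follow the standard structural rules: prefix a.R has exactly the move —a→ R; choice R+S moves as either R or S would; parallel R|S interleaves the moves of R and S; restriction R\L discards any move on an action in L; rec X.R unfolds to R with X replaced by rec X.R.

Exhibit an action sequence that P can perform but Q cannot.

P's transition system — 8 states:
  m0 = b.d.b.a.0 + b.((0 + 0) | (0 + 0)) | (b.0 + c.0 + 0\{a,b,d} | (0 + 0)) ⊢ =b=> m1, =b=> m2, =b=> m3, =c=> m2
  m1 = (0 + 0) | (0 + 0) | (b.0 + c.0 + 0\{a,b,d} | (0 + 0)) ⊢ =b=> m4, =c=> m4
  m2 = b.((0 + 0) | (0 + 0)) | 0 ⊢ =b=> m4
  m3 = d.b.a.0 ⊢ =d=> m5
  m4 = (0 + 0) | (0 + 0) | 0 ⊢ ·
  m5 = b.a.0 ⊢ =b=> m6
  m6 = a.0 ⊢ =a=> m7
  m7 = 0 ⊢ ·
Q's transition system — 7 states:
  n0 = b.d.a.0 + b.((0 + 0) | (0 + 0)) | (b.0 + c.0 + 0\{a,b,d} | (0 + 0)) ⊢ =b=> n1, =b=> n2, =b=> n3, =c=> n2
  n1 = (0 + 0) | (0 + 0) | (b.0 + c.0 + 0\{a,b,d} | (0 + 0)) ⊢ =b=> n4, =c=> n4
  n2 = b.((0 + 0) | (0 + 0)) | 0 ⊢ =b=> n4
  n3 = d.a.0 ⊢ =d=> n5
  n4 = (0 + 0) | (0 + 0) | 0 ⊢ ·
  n5 = a.0 ⊢ =a=> n6
  n6 = 0 ⊢ ·
Run σ = ⟨bdb⟩ on P: start {m0}
  after b @ step 1: {m1, m2, m3}
  after d @ step 2: {m5}
  after b @ step 3: {m6}
  P completes σ.
Run σ = ⟨bdb⟩ on Q: start {n0}
  after b @ step 1: {n1, n2, n3}
  after d @ step 2: {n5}
  after b @ step 3: ∅ (Q stuck)

bdb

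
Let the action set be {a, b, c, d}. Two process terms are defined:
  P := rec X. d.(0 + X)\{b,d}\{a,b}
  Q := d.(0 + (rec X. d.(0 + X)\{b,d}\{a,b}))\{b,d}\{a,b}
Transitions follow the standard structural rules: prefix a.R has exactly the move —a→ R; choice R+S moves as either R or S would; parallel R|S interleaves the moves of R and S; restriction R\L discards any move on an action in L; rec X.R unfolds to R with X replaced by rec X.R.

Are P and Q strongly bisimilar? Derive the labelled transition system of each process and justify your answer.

P ~ Q

LTS(P): 2 reachable states
  s0 = rec X. d.(0 + X)\{b,d}\{a,b} :: =d=> s1
  s1 = (0 + (rec X. d.(0 + X)\{b,d}\{a,b}))\{b,d}\{a,b} :: ·
LTS(Q): 2 reachable states
  t0 = d.(0 + (rec X. d.(0 + X)\{b,d}\{a,b}))\{b,d}\{a,b} :: =d=> t1
  t1 = (0 + (rec X. d.(0 + X)\{b,d}\{a,b}))\{b,d}\{a,b} :: ·
Bisimilarity quotient blocks:
  B0 = {s0, t0}
  B1 = {s1, t1}
s0 ∈ B0, t0 ∈ B0 → same block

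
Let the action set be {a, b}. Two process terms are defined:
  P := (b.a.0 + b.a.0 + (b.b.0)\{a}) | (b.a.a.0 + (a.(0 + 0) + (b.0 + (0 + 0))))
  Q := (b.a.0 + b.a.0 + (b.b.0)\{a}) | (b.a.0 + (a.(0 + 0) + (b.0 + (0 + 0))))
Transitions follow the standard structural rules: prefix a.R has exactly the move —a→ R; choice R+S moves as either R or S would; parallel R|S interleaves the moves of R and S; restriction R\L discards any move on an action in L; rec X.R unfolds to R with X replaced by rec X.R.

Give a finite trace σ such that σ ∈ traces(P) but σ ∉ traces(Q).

baab

Reachable graph of P (25 states):
  m0 = (b.a.0 + b.a.0 + (b.b.0)\{a}) | (b.a.a.0 + (a.(0 + 0) + (b.0 + (0 + 0)))) ⊢ =a=> m1, =b=> m2, =b=> m3, =b=> m4, =b=> m5
  m1 = (b.a.0 + b.a.0 + (b.b.0)\{a}) | (0 + 0) ⊢ =b=> m6, =b=> m7
  m2 = (b.0)\{a} | (b.a.a.0 + (a.(0 + 0) + (b.0 + (0 + 0)))) ⊢ =a=> m6, =b=> m10, =b=> m8, =b=> m9
  m3 = (b.a.0 + b.a.0 + (b.b.0)\{a}) | 0 ⊢ =b=> m11, =b=> m8
  m4 = (b.a.0 + b.a.0 + (b.b.0)\{a}) | a.a.0 ⊢ =a=> m12, =b=> m13, =b=> m9
  m5 = a.0 | (b.a.a.0 + (a.(0 + 0) + (b.0 + (0 + 0)))) ⊢ =a=> m14, =a=> m7, =b=> m11, =b=> m13
  m6 = (b.0)\{a} | (0 + 0) ⊢ =b=> m15
  m7 = a.0 | (0 + 0) ⊢ =a=> m16
  m8 = (b.0)\{a} | 0 ⊢ =b=> m17
  m9 = (b.0)\{a} | a.a.0 ⊢ =a=> m18, =b=> m19
  m10 = 0\{a} | (b.a.a.0 + (a.(0 + 0) + (b.0 + (0 + 0)))) ⊢ =a=> m15, =b=> m17, =b=> m19
  m11 = a.0 | 0 ⊢ =a=> m20
  m12 = (b.a.0 + b.a.0 + (b.b.0)\{a}) | a.0 ⊢ =a=> m3, =b=> m18, =b=> m21
  m13 = a.0 | a.a.0 ⊢ =a=> m21, =a=> m22
  m14 = 0 | (b.a.a.0 + (a.(0 + 0) + (b.0 + (0 + 0)))) ⊢ =a=> m16, =b=> m20, =b=> m22
  m15 = 0\{a} | (0 + 0) ⊢ ∅
  m16 = 0 | (0 + 0) ⊢ ∅
  m17 = 0\{a} | 0 ⊢ ∅
  m18 = (b.0)\{a} | a.0 ⊢ =a=> m8, =b=> m23
  m19 = 0\{a} | a.a.0 ⊢ =a=> m23
  m20 = 0 | 0 ⊢ ∅
  m21 = a.0 | a.0 ⊢ =a=> m11, =a=> m24
  m22 = 0 | a.a.0 ⊢ =a=> m24
  m23 = 0\{a} | a.0 ⊢ =a=> m17
  m24 = 0 | a.0 ⊢ =a=> m20
Reachable graph of Q (20 states):
  n0 = (b.a.0 + b.a.0 + (b.b.0)\{a}) | (b.a.0 + (a.(0 + 0) + (b.0 + (0 + 0)))) ⊢ =a=> n1, =b=> n2, =b=> n3, =b=> n4, =b=> n5
  n1 = (b.a.0 + b.a.0 + (b.b.0)\{a}) | (0 + 0) ⊢ =b=> n6, =b=> n7
  n2 = (b.0)\{a} | (b.a.0 + (a.(0 + 0) + (b.0 + (0 + 0)))) ⊢ =a=> n6, =b=> n10, =b=> n8, =b=> n9
  n3 = (b.a.0 + b.a.0 + (b.b.0)\{a}) | 0 ⊢ =b=> n11, =b=> n8
  n4 = (b.a.0 + b.a.0 + (b.b.0)\{a}) | a.0 ⊢ =a=> n3, =b=> n12, =b=> n9
  n5 = a.0 | (b.a.0 + (a.(0 + 0) + (b.0 + (0 + 0)))) ⊢ =a=> n13, =a=> n7, =b=> n11, =b=> n12
  n6 = (b.0)\{a} | (0 + 0) ⊢ =b=> n14
  n7 = a.0 | (0 + 0) ⊢ =a=> n15
  n8 = (b.0)\{a} | 0 ⊢ =b=> n16
  n9 = (b.0)\{a} | a.0 ⊢ =a=> n8, =b=> n17
  n10 = 0\{a} | (b.a.0 + (a.(0 + 0) + (b.0 + (0 + 0)))) ⊢ =a=> n14, =b=> n16, =b=> n17
  n11 = a.0 | 0 ⊢ =a=> n18
  n12 = a.0 | a.0 ⊢ =a=> n11, =a=> n19
  n13 = 0 | (b.a.0 + (a.(0 + 0) + (b.0 + (0 + 0)))) ⊢ =a=> n15, =b=> n18, =b=> n19
  n14 = 0\{a} | (0 + 0) ⊢ ∅
  n15 = 0 | (0 + 0) ⊢ ∅
  n16 = 0\{a} | 0 ⊢ ∅
  n17 = 0\{a} | a.0 ⊢ =a=> n16
  n18 = 0 | 0 ⊢ ∅
  n19 = 0 | a.0 ⊢ =a=> n18
Run σ = ⟨baab⟩ on P: start {m0}
  step 1 (b): {m2, m3, m4, m5}
  step 2 (a): {m12, m14, m6, m7}
  step 3 (a): {m16, m3}
  step 4 (b): {m11, m8}
  — P admits the full trace.
Run σ = ⟨baab⟩ on Q: start {n0}
  step 1 (b): {n2, n3, n4, n5}
  step 2 (a): {n13, n3, n6, n7}
  step 3 (a): {n15}
  step 4 (b): no successor for Q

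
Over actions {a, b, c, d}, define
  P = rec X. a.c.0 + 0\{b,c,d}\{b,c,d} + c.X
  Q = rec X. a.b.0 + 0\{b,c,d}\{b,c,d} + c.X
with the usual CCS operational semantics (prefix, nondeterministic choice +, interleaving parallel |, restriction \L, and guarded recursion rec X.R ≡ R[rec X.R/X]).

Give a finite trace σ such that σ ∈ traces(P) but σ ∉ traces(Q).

Reachable graph of P (3 states):
  s0 = rec X. a.c.0 + 0\{b,c,d}\{b,c,d} + c.X | =a=> s1, =c=> s0
  s1 = c.0 | =c=> s2
  s2 = 0 | ∅
Reachable graph of Q (3 states):
  t0 = rec X. a.b.0 + 0\{b,c,d}\{b,c,d} + c.X | =a=> t1, =c=> t0
  t1 = b.0 | =b=> t2
  t2 = 0 | ∅
Executing ac from P (initial set {s0}):
  step 1 (a): {s1}
  step 2 (c): {s2}
  ✓ P
Executing ac from Q (initial set {t0}):
  step 1 (a): {t1}
  step 2 (c): no successor for Q

ac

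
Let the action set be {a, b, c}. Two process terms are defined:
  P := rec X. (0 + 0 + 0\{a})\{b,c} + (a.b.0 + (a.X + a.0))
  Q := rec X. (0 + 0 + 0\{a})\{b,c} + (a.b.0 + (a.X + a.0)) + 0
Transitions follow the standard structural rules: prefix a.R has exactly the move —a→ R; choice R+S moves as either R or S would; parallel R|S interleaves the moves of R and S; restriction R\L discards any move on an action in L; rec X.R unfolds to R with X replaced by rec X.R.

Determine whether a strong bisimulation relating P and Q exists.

LTS(P): 3 reachable states
  s0 = rec X. (0 + 0 + 0\{a})\{b,c} + (a.b.0 + (a.X + a.0)) ⊢ --a--▸ s0, --a--▸ s1, --a--▸ s2
  s1 = 0 ⊢ (no moves)
  s2 = b.0 ⊢ --b--▸ s1
LTS(Q): 3 reachable states
  t0 = rec X. (0 + 0 + 0\{a})\{b,c} + (a.b.0 + (a.X + a.0)) + 0 ⊢ --a--▸ t0, --a--▸ t1, --a--▸ t2
  t1 = 0 ⊢ (no moves)
  t2 = b.0 ⊢ --b--▸ t1
Bisimilarity quotient blocks:
  B0 = {s0, t0}
  B1 = {s2, t2}
  B2 = {s1, t1}
s0 ∈ B0, t0 ∈ B0 → same block

bisimilar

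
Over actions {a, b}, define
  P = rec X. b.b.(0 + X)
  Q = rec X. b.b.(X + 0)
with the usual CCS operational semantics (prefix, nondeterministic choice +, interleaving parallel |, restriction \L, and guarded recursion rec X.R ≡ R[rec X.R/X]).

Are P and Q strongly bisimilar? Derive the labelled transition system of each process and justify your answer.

YES

LTS(P): 3 reachable states
  m0 = rec X. b.b.(0 + X) :: --b--▸ m1
  m1 = b.(0 + (rec X. b.b.(0 + X))) :: --b--▸ m2
  m2 = 0 + (rec X. b.b.(0 + X)) :: --b--▸ m1
LTS(Q): 3 reachable states
  n0 = rec X. b.b.(X + 0) :: --b--▸ n1
  n1 = b.((rec X. b.b.(X + 0)) + 0) :: --b--▸ n2
  n2 = (rec X. b.b.(X + 0)) + 0 :: --b--▸ n1
Coarsest stable partition (strong bisimilarity classes):
  B0 = {m0, m1, m2, n0, n1, n2}
m0 ∈ B0, n0 ∈ B0 → same block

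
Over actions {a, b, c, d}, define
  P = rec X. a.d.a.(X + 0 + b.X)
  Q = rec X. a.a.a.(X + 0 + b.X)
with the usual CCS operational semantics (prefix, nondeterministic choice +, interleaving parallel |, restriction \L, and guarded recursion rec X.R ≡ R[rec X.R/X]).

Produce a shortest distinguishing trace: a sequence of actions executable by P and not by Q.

Reachable graph of P (4 states):
  u0 = rec X. a.d.a.(X + 0 + b.X) :: ··a··> u1
  u1 = d.a.((rec X. a.d.a.(X + 0 + b.X)) + 0 + b.(rec X. a.d.a.(X + 0 + b.X))) :: ··d··> u2
  u2 = a.((rec X. a.d.a.(X + 0 + b.X)) + 0 + b.(rec X. a.d.a.(X + 0 + b.X))) :: ··a··> u3
  u3 = (rec X. a.d.a.(X + 0 + b.X)) + 0 + b.(rec X. a.d.a.(X + 0 + b.X)) :: ··a··> u1, ··b··> u0
Reachable graph of Q (4 states):
  v0 = rec X. a.a.a.(X + 0 + b.X) :: ··a··> v1
  v1 = a.a.((rec X. a.a.a.(X + 0 + b.X)) + 0 + b.(rec X. a.a.a.(X + 0 + b.X))) :: ··a··> v2
  v2 = a.((rec X. a.a.a.(X + 0 + b.X)) + 0 + b.(rec X. a.a.a.(X + 0 + b.X))) :: ··a··> v3
  v3 = (rec X. a.a.a.(X + 0 + b.X)) + 0 + b.(rec X. a.a.a.(X + 0 + b.X)) :: ··a··> v1, ··b··> v0
Trace ⟨ad⟩ through P, begin at {u0}:
  [1] a ⇒ {u1}
  [2] d ⇒ {u2}
  P completes σ.
Trace ⟨ad⟩ through Q, begin at {v0}:
  [1] a ⇒ {v1}
  [2] d ⇒ ∅  — Q cannot continue

ad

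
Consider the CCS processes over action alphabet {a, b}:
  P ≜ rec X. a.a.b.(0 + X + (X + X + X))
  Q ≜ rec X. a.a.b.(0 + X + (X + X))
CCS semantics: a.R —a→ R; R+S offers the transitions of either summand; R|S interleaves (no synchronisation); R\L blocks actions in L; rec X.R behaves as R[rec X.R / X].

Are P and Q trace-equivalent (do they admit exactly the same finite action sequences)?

Reachable graph of P (4 states):
  s0 = rec X. a.a.b.(0 + X + (X + X + X)) :: -a-> s1
  s1 = a.b.(0 + (rec X. a.a.b.(0 + X + (X + X + X))) + ((rec X. a.a.b.(0 + X + (X + X + X))) + (rec X. a.a.b.(0 + X + (X + X + X))) + (rec X. a.a.b.(0 + X + (X + X + X))))) :: -a-> s2
  s2 = b.(0 + (rec X. a.a.b.(0 + X + (X + X + X))) + ((rec X. a.a.b.(0 + X + (X + X + X))) + (rec X. a.a.b.(0 + X + (X + X + X))) + (rec X. a.a.b.(0 + X + (X + X + X))))) :: -b-> s3
  s3 = 0 + (rec X. a.a.b.(0 + X + (X + X + X))) + ((rec X. a.a.b.(0 + X + (X + X + X))) + (rec X. a.a.b.(0 + X + (X + X + X))) + (rec X. a.a.b.(0 + X + (X + X + X)))) :: -a-> s1
Reachable graph of Q (4 states):
  t0 = rec X. a.a.b.(0 + X + (X + X)) :: -a-> t1
  t1 = a.b.(0 + (rec X. a.a.b.(0 + X + (X + X))) + ((rec X. a.a.b.(0 + X + (X + X))) + (rec X. a.a.b.(0 + X + (X + X))))) :: -a-> t2
  t2 = b.(0 + (rec X. a.a.b.(0 + X + (X + X))) + ((rec X. a.a.b.(0 + X + (X + X))) + (rec X. a.a.b.(0 + X + (X + X))))) :: -b-> t3
  t3 = 0 + (rec X. a.a.b.(0 + X + (X + X))) + ((rec X. a.a.b.(0 + X + (X + X))) + (rec X. a.a.b.(0 + X + (X + X)))) :: -a-> t1
Partition-refinement fixed point:
  B0 = {s0, s3, t0, t3}
  B1 = {s1, t1}
  B2 = {s2, t2}
s0 ∈ B0, t0 ∈ B0 → same block
Bisimilar ⇒ trace-equivalent.

YES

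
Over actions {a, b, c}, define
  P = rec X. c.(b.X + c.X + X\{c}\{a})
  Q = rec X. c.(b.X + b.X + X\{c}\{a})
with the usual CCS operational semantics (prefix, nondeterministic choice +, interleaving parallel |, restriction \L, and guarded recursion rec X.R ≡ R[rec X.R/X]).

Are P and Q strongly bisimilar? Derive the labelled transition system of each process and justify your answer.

P's transition system — 2 states:
  u0 = rec X. c.(b.X + c.X + X\{c}\{a}) | —c→ u1
  u1 = b.(rec X. c.(b.X + c.X + X\{c}\{a})) + c.(rec X. c.(b.X + c.X + X\{c}\{a})) + (rec X. c.(b.X + c.X + X\{c}\{a}))\{c}\{a} | —b→ u0, —c→ u0
Q's transition system — 2 states:
  v0 = rec X. c.(b.X + b.X + X\{c}\{a}) | —c→ v1
  v1 = b.(rec X. c.(b.X + b.X + X\{c}\{a})) + b.(rec X. c.(b.X + b.X + X\{c}\{a})) + (rec X. c.(b.X + b.X + X\{c}\{a}))\{c}\{a} | —b→ v0
Partition-refinement fixed point:
  B0 = {u0}
  B1 = {u1}
  B2 = {v0}
  B3 = {v1}
u0 ∈ B0, v0 ∈ B2 → different blocks

P ≁ Q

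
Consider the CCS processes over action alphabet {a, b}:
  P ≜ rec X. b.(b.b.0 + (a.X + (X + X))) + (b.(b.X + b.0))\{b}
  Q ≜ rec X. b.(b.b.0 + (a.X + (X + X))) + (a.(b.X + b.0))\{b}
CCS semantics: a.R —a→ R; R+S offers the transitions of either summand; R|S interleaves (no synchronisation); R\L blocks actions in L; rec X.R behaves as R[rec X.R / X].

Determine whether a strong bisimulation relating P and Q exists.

P ≁ Q

LTS(P): 4 reachable states
  p0 = rec X. b.(b.b.0 + (a.X + (X + X))) + (b.(b.X + b.0))\{b} → ··b··> p1
  p1 = b.b.0 + (a.(rec X. b.(b.b.0 + (a.X + (X + X))) + (b.(b.X + b.0))\{b}) + ((rec X. b.(b.b.0 + (a.X + (X + X))) + (b.(b.X + b.0))\{b}) + (rec X. b.(b.b.0 + (a.X + (X + X))) + (b.(b.X + b.0))\{b}))) → ··a··> p0, ··b··> p1, ··b··> p2
  p2 = b.0 → ··b··> p3
  p3 = 0 → deadlocked
LTS(Q): 5 reachable states
  q0 = rec X. b.(b.b.0 + (a.X + (X + X))) + (a.(b.X + b.0))\{b} → ··a··> q1, ··b··> q2
  q1 = (b.(rec X. b.(b.b.0 + (a.X + (X + X))) + (a.(b.X + b.0))\{b}) + b.0)\{b} → deadlocked
  q2 = b.b.0 + (a.(rec X. b.(b.b.0 + (a.X + (X + X))) + (a.(b.X + b.0))\{b}) + ((rec X. b.(b.b.0 + (a.X + (X + X))) + (a.(b.X + b.0))\{b}) + (rec X. b.(b.b.0 + (a.X + (X + X))) + (a.(b.X + b.0))\{b}))) → ··a··> q0, ··a··> q1, ··b··> q2, ··b··> q3
  q3 = b.0 → ··b··> q4
  q4 = 0 → deadlocked
Bisimilarity quotient blocks:
  B0 = {p0}
  B1 = {p1}
  B2 = {p2, q3}
  B3 = {p3, q1, q4}
  B4 = {q0}
  B5 = {q2}
p0 ∈ B0, q0 ∈ B4 → different blocks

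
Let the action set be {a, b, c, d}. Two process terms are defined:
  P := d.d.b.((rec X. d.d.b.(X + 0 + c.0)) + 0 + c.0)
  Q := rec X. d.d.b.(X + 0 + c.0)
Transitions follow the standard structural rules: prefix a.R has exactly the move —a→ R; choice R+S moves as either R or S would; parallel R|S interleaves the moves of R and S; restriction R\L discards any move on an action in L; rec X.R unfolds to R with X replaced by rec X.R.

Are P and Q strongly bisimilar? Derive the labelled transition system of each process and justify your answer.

P ~ Q

Reachable graph of P (5 states):
  u0 = d.d.b.((rec X. d.d.b.(X + 0 + c.0)) + 0 + c.0) | —d→ u1
  u1 = d.b.((rec X. d.d.b.(X + 0 + c.0)) + 0 + c.0) | —d→ u2
  u2 = b.((rec X. d.d.b.(X + 0 + c.0)) + 0 + c.0) | —b→ u3
  u3 = (rec X. d.d.b.(X + 0 + c.0)) + 0 + c.0 | —c→ u4, —d→ u1
  u4 = 0 | stopped
Reachable graph of Q (5 states):
  v0 = rec X. d.d.b.(X + 0 + c.0) | —d→ v1
  v1 = d.b.((rec X. d.d.b.(X + 0 + c.0)) + 0 + c.0) | —d→ v2
  v2 = b.((rec X. d.d.b.(X + 0 + c.0)) + 0 + c.0) | —b→ v3
  v3 = (rec X. d.d.b.(X + 0 + c.0)) + 0 + c.0 | —c→ v4, —d→ v1
  v4 = 0 | stopped
Coarsest stable partition (strong bisimilarity classes):
  B0 = {u0, v0}
  B1 = {u1, v1}
  B2 = {u2, v2}
  B3 = {u3, v3}
  B4 = {u4, v4}
u0 ∈ B0, v0 ∈ B0 → same block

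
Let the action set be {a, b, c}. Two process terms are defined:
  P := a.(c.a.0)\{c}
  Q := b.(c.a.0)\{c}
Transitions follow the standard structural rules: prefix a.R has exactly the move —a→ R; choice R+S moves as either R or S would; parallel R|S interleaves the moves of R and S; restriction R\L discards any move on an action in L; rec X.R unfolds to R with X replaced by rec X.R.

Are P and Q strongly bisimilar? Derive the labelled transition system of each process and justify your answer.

not bisimilar

P's transition system — 2 states:
  s0 = a.(c.a.0)\{c} → --a--▸ s1
  s1 = (c.a.0)\{c} → deadlocked
Q's transition system — 2 states:
  t0 = b.(c.a.0)\{c} → --b--▸ t1
  t1 = (c.a.0)\{c} → deadlocked
Bisimilarity quotient blocks:
  B0 = {s0}
  B1 = {s1, t1}
  B2 = {t0}
s0 ∈ B0, t0 ∈ B2 → different blocks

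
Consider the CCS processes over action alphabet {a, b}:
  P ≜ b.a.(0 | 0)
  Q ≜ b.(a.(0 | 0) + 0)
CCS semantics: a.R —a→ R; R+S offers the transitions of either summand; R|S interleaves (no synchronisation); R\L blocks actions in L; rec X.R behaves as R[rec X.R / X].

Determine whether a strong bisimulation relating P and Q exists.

Reachable graph of P (3 states):
  u0 = b.a.(0 | 0) → —b→ u1
  u1 = a.(0 | 0) → —a→ u2
  u2 = 0 | 0 → deadlocked
Reachable graph of Q (3 states):
  v0 = b.(a.(0 | 0) + 0) → —b→ v1
  v1 = a.(0 | 0) + 0 → —a→ v2
  v2 = 0 | 0 → deadlocked
Bisimilarity quotient blocks:
  B0 = {u0, v0}
  B1 = {u1, v1}
  B2 = {u2, v2}
u0 ∈ B0, v0 ∈ B0 → same block

bisimilar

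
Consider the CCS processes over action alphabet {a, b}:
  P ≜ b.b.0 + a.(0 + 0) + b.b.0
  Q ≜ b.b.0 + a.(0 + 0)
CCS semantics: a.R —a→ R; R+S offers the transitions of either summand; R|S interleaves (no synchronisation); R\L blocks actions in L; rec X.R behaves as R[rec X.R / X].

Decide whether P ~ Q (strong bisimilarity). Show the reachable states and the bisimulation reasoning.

P's transition system — 4 states:
  p0 = b.b.0 + a.(0 + 0) + b.b.0 has moves -a-> p1, -b-> p2
  p1 = 0 + 0 has moves ·
  p2 = b.0 has moves -b-> p3
  p3 = 0 has moves ·
Q's transition system — 4 states:
  q0 = b.b.0 + a.(0 + 0) has moves -a-> q1, -b-> q2
  q1 = 0 + 0 has moves ·
  q2 = b.0 has moves -b-> q3
  q3 = 0 has moves ·
Partition-refinement fixed point:
  B0 = {p0, q0}
  B1 = {p1, p3, q1, q3}
  B2 = {p2, q2}
p0 ∈ B0, q0 ∈ B0 → same block

YES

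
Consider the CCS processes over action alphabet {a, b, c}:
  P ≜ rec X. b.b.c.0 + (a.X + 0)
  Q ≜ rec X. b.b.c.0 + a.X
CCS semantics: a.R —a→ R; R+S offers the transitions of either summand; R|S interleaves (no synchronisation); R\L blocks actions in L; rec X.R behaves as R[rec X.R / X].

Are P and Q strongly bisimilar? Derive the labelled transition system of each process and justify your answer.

LTS(P): 4 reachable states
  s0 = rec X. b.b.c.0 + (a.X + 0) | --a--▸ s0, --b--▸ s1
  s1 = b.c.0 | --b--▸ s2
  s2 = c.0 | --c--▸ s3
  s3 = 0 | ·
LTS(Q): 4 reachable states
  t0 = rec X. b.b.c.0 + a.X | --a--▸ t0, --b--▸ t1
  t1 = b.c.0 | --b--▸ t2
  t2 = c.0 | --c--▸ t3
  t3 = 0 | ·
Coarsest stable partition (strong bisimilarity classes):
  B0 = {s0, t0}
  B1 = {s1, t1}
  B2 = {s2, t2}
  B3 = {s3, t3}
s0 ∈ B0, t0 ∈ B0 → same block

YES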